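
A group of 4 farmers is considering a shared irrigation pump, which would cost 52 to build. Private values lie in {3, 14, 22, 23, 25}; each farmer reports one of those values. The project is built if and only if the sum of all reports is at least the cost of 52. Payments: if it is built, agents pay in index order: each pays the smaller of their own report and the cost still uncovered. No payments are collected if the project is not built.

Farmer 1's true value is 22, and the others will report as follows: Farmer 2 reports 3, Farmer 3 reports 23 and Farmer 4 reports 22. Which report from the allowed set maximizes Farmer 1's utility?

14

Report 3: project not built, utility 0.
Report 14: project built, pays 14, utility 22 - 14 = 8.
Report 22: project built, pays 22, utility 22 - 22 = 0.
Report 23: project built, pays 23, utility 22 - 23 = -1.
Report 25: project built, pays 25, utility 22 - 25 = -3.
The best choice is 14 with utility 8.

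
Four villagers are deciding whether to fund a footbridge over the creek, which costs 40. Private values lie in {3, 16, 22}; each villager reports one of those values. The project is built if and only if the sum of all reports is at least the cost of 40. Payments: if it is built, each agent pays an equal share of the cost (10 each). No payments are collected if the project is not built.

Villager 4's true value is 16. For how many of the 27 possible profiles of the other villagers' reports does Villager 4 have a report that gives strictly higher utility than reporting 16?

3

Others report (3, 3, 16): truth gives 0; report 22 gives 6 > 0. Violating.
Others report (3, 16, 3): truth gives 0; report 22 gives 6 > 0. Violating.
Others report (16, 3, 3): truth gives 0; report 22 gives 6 > 0. Violating.
Others report (3, 3, 3): truth gives 0; no alternative beats it.
Others report (3, 3, 22): truth gives 6; no alternative beats it.
(Checking all 27 profiles: 3 have a profitable deviation, 24 do not.)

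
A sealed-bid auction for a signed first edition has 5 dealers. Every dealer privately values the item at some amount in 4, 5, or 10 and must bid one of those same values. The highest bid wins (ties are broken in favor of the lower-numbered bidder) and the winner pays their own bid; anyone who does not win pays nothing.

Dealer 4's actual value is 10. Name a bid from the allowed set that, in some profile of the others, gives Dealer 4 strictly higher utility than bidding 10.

5

Suppose Dealer 1 bids 4, Dealer 2 bids 4, Dealer 3 bids 4 and Dealer 5 bids 4.
Bid 10: wins, pays 10, utility 10 - 10 = 0.
Bid 5: wins, pays 5, utility 10 - 5 = 5.
So bidding 5 beats truth here (5 > 0).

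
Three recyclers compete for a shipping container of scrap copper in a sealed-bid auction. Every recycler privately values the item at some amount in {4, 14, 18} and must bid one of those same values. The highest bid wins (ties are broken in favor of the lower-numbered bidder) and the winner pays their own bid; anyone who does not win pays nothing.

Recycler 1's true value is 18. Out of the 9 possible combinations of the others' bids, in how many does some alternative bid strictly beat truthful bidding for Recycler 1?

Others bid (4, 4): truth gives 0; bid 4 gives 14 > 0. Violating.
Others bid (4, 14): truth gives 0; bid 14 gives 4 > 0. Violating.
Others bid (14, 4): truth gives 0; bid 14 gives 4 > 0. Violating.
Others bid (14, 14): truth gives 0; bid 14 gives 4 > 0. Violating.
Others bid (4, 18): truth gives 0; no alternative beats it.
Others bid (14, 18): truth gives 0; no alternative beats it.
(Checking all 9 profiles: 4 have a profitable deviation, 5 do not.)

4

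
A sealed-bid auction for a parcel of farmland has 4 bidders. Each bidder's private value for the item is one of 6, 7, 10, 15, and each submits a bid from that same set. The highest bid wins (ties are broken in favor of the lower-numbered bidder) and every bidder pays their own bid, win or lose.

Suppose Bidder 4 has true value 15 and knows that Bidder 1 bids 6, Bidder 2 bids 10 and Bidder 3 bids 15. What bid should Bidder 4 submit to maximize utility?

Bid 6: loses but pays 6, utility -6.
Bid 7: loses but pays 7, utility -7.
Bid 10: loses but pays 10, utility -10.
Bid 15: loses but pays 15, utility -15.
The best choice is 6 with utility -6.

6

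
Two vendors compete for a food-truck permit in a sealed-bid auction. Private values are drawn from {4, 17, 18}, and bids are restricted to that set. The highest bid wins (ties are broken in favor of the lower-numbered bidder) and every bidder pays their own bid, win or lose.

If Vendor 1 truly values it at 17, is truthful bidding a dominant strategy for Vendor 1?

No

Consider the case where Vendor 2 bids 4.
Truthful bid 17: wins, pays 17, utility 17 - 17 = 0.
Bid 4 instead: wins, pays 4, utility 17 - 4 = 13.
Since 13 > 0, bidding 4 is strictly better here, so truthful bidding is not dominant.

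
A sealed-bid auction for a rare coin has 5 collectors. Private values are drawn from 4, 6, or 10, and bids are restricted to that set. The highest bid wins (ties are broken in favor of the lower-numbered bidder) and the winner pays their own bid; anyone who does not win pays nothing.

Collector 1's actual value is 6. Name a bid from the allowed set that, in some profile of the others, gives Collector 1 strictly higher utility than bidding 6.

4

Suppose Collector 2 bids 4, Collector 3 bids 4, Collector 4 bids 4 and Collector 5 bids 4.
Bid 6: wins, pays 6, utility 6 - 6 = 0.
Bid 4: wins, pays 4, utility 6 - 4 = 2.
So bidding 4 beats truth here (2 > 0).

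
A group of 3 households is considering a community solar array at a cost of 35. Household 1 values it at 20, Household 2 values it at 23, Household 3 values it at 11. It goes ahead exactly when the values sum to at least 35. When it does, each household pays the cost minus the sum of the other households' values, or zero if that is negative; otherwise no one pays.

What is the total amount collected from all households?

Total value 54 ≥ cost 35, so it is built.
Household 1: others sum to 34; max(0, 35 - 34) = 1.
Household 2: others sum to 31; max(0, 35 - 31) = 4.
Household 3: others sum to 43; max(0, 35 - 43) = 0.
Total collected = 1 + 4 + 0 = 5.

5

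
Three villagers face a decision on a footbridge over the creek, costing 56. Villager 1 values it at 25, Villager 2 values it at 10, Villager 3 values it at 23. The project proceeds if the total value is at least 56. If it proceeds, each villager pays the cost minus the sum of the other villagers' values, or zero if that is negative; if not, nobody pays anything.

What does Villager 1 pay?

Total value 58 ≥ cost 56, so the project is built.
The other villagers' values sum to 33.
Cost minus that sum is 56 - 33 = 23.

23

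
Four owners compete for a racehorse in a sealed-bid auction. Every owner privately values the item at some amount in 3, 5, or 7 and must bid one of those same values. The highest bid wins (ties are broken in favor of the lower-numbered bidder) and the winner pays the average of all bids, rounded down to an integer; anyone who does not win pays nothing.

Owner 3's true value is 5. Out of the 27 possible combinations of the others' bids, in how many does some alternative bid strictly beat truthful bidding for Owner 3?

2

Others bid (3, 5, 3): truth gives 0; bid 7 gives 1 > 0. Violating.
Others bid (5, 3, 3): truth gives 0; bid 7 gives 1 > 0. Violating.
Others bid (3, 3, 3): truth gives 2; no alternative beats it.
Others bid (3, 3, 5): truth gives 1; no alternative beats it.
(Checking all 27 profiles: 2 have a profitable deviation, 25 do not.)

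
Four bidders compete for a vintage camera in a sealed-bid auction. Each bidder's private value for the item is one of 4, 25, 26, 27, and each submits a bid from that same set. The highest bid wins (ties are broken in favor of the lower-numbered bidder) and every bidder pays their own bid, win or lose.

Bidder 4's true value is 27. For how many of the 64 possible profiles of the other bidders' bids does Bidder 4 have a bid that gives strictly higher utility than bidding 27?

Others bid (4, 4, 4): truth gives 0; bid 25 gives 2 > 0. Violating.
Others bid (4, 4, 25): truth gives 0; bid 26 gives 1 > 0. Violating.
Others bid (4, 4, 27): truth gives -27; bid 4 gives -4 > -27. Violating.
Others bid (4, 25, 4): truth gives 0; bid 26 gives 1 > 0. Violating.
Others bid (4, 4, 26): truth gives 0; no alternative beats it.
Others bid (4, 25, 26): truth gives 0; no alternative beats it.
(Checking all 64 profiles: 45 have a profitable deviation, 19 do not.)

45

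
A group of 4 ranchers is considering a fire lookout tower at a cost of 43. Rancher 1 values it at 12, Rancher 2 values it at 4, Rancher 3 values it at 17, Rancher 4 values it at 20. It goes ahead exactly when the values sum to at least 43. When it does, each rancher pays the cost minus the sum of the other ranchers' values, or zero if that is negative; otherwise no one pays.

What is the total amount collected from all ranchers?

19

Total value 53 ≥ cost 43, so it is built.
Rancher 1: others sum to 41; max(0, 43 - 41) = 2.
Rancher 2: others sum to 49; max(0, 43 - 49) = 0.
Rancher 3: others sum to 36; max(0, 43 - 36) = 7.
Rancher 4: others sum to 33; max(0, 43 - 33) = 10.
Total collected = 2 + 0 + 7 + 10 = 19.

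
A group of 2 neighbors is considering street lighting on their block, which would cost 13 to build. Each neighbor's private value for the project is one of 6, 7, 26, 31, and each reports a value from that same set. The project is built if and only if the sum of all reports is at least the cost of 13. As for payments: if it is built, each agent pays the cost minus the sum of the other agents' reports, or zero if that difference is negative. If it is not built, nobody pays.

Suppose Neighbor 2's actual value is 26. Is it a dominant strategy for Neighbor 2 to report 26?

Yes

Check each profile of the others' reports and compare truth against every alternative report.
Others report (26): truth gives 26, best alternative gives 26.
Others report (31): truth gives 26, best alternative gives 26.
Others report (7): truth gives 20, best alternative gives 20.
Others report (6): truth gives 19, best alternative gives 19.
In every case the truthful report is at least as good as any alternative, so it is a dominant strategy.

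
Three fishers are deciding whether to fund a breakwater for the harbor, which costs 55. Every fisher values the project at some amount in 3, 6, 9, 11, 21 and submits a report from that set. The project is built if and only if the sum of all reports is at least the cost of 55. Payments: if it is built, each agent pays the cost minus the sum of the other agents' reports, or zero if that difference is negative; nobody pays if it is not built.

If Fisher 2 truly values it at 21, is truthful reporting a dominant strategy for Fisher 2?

Yes

Check each profile of the others' reports and compare truth against every alternative report.
Others report (21, 21): truth gives 8, best alternative gives 0.
Others report (3, 3): truth gives 0, best alternative gives 0.
Others report (3, 6): truth gives 0, best alternative gives 0.
Others report (3, 9): truth gives 0, best alternative gives 0.
Others report (3, 11): truth gives 0, best alternative gives 0.
Others report (3, 21): truth gives 0, best alternative gives 0.
(Remaining 19 profiles checked similarly; truth is weakly best in each.)
In every case the truthful report is at least as good as any alternative, so it is a dominant strategy.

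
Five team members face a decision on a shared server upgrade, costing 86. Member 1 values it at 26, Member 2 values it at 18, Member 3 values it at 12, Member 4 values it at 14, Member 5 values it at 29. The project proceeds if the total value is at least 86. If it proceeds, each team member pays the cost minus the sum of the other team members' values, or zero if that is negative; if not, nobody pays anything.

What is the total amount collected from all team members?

35

Total value 99 ≥ cost 86, so it is built.
Member 1: others sum to 73; max(0, 86 - 73) = 13.
Member 2: others sum to 81; max(0, 86 - 81) = 5.
Member 3: others sum to 87; max(0, 86 - 87) = 0.
Member 4: others sum to 85; max(0, 86 - 85) = 1.
Member 5: others sum to 70; max(0, 86 - 70) = 16.
Total collected = 13 + 5 + 0 + 1 + 16 = 35.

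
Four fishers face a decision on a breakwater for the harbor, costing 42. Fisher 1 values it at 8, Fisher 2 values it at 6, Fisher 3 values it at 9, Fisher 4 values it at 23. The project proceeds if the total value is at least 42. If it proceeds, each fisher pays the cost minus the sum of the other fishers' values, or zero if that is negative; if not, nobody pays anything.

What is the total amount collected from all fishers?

Total value 46 ≥ cost 42, so it is built.
Fisher 1: others sum to 38; max(0, 42 - 38) = 4.
Fisher 2: others sum to 40; max(0, 42 - 40) = 2.
Fisher 3: others sum to 37; max(0, 42 - 37) = 5.
Fisher 4: others sum to 23; max(0, 42 - 23) = 19.
Total collected = 4 + 2 + 5 + 19 = 30.

30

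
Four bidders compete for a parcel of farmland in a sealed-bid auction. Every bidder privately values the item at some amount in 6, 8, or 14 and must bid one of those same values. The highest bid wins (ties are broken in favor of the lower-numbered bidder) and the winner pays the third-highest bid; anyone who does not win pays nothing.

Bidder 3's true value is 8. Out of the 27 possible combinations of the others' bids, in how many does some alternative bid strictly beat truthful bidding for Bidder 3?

Others bid (6, 6, 14): truth gives 0; bid 14 gives 2 > 0. Violating.
Others bid (6, 8, 6): truth gives 0; bid 14 gives 2 > 0. Violating.
Others bid (8, 6, 6): truth gives 0; bid 14 gives 2 > 0. Violating.
Others bid (6, 6, 6): truth gives 2; no alternative beats it.
Others bid (6, 6, 8): truth gives 2; no alternative beats it.
(Checking all 27 profiles: 3 have a profitable deviation, 24 do not.)

3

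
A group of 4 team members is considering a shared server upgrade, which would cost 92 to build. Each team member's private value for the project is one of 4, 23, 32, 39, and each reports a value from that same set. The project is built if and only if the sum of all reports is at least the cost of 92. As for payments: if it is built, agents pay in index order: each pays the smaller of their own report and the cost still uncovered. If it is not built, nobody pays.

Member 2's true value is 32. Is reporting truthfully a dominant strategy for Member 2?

No

Consider the case where Member 1 reports 4, Member 3 reports 32 and Member 4 reports 39.
Truthful report 32: project built, pays 32, utility 32 - 32 = 0.
Report 23 instead: project built, pays 23, utility 32 - 23 = 9.
Since 9 > 0, reporting 23 is strictly better here, so truthful reporting is not dominant.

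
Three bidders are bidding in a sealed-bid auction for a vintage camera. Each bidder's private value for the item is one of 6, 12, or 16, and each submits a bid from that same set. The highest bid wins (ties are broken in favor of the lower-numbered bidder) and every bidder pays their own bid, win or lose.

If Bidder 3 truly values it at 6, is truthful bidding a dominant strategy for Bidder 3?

Yes

Check each profile of the others' bids and compare truth against every alternative bid.
Others bid (6, 16): truth gives -6, best alternative gives -12.
Others bid (12, 16): truth gives -6, best alternative gives -12.
Others bid (16, 6): truth gives -6, best alternative gives -12.
Others bid (16, 12): truth gives -6, best alternative gives -12.
Others bid (16, 16): truth gives -6, best alternative gives -12.
Others bid (6, 12): truth gives -6, best alternative gives -10.
(Remaining 3 profiles checked similarly; truth is weakly best in each.)
In every case the truthful bid is at least as good as any alternative, so it is a dominant strategy.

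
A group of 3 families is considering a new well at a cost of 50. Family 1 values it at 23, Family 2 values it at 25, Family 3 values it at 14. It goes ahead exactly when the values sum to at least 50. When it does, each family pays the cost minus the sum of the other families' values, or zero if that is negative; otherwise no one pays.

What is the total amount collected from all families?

26

Total value 62 ≥ cost 50, so it is built.
Family 1: others sum to 39; max(0, 50 - 39) = 11.
Family 2: others sum to 37; max(0, 50 - 37) = 13.
Family 3: others sum to 48; max(0, 50 - 48) = 2.
Total collected = 11 + 13 + 2 = 26.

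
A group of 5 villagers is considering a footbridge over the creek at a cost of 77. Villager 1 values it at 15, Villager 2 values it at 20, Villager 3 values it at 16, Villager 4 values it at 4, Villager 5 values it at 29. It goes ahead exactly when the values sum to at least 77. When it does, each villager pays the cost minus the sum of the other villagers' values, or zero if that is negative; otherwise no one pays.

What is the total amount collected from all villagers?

Total value 84 ≥ cost 77, so it is built.
Villager 1: others sum to 69; max(0, 77 - 69) = 8.
Villager 2: others sum to 64; max(0, 77 - 64) = 13.
Villager 3: others sum to 68; max(0, 77 - 68) = 9.
Villager 4: others sum to 80; max(0, 77 - 80) = 0.
Villager 5: others sum to 55; max(0, 77 - 55) = 22.
Total collected = 8 + 13 + 9 + 0 + 22 = 52.

52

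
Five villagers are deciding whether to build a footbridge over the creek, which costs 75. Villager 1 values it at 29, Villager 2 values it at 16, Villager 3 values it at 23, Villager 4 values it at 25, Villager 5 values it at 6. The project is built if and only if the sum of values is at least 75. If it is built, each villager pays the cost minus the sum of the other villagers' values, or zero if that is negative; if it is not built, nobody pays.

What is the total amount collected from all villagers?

6

Total value 99 ≥ cost 75, so it is built.
Villager 1: others sum to 70; max(0, 75 - 70) = 5.
Villager 2: others sum to 83; max(0, 75 - 83) = 0.
Villager 3: others sum to 76; max(0, 75 - 76) = 0.
Villager 4: others sum to 74; max(0, 75 - 74) = 1.
Villager 5: others sum to 93; max(0, 75 - 93) = 0.
Total collected = 5 + 0 + 0 + 1 + 0 = 6.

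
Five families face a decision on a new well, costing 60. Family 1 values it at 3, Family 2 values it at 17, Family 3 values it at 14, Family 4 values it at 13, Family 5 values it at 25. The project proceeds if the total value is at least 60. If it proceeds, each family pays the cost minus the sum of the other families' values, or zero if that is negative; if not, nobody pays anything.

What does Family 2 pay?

Total value 72 ≥ cost 60, so the project is built.
The other families' values sum to 55.
Cost minus that sum is 60 - 55 = 5.

5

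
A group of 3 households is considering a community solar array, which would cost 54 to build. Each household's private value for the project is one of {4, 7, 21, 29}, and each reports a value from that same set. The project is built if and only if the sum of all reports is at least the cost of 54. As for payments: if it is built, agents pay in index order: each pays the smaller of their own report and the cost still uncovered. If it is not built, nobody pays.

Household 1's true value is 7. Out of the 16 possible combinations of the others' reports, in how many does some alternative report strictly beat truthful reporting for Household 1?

Others report (21, 29): truth gives 0; report 4 gives 3 > 0. Violating.
Others report (29, 21): truth gives 0; report 4 gives 3 > 0. Violating.
Others report (29, 29): truth gives 0; report 4 gives 3 > 0. Violating.
Others report (4, 4): truth gives 0; no alternative beats it.
Others report (4, 7): truth gives 0; no alternative beats it.
(Checking all 16 profiles: 3 have a profitable deviation, 13 do not.)

3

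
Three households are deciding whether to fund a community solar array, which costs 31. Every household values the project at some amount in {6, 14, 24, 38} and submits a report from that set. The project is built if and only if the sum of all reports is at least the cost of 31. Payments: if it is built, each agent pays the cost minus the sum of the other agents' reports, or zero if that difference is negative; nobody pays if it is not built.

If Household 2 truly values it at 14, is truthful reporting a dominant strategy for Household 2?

Check each profile of the others' reports and compare truth against every alternative report.
Others report (6, 38): truth gives 14, best alternative gives 14.
Others report (14, 24): truth gives 14, best alternative gives 14.
Others report (14, 38): truth gives 14, best alternative gives 14.
Others report (24, 14): truth gives 14, best alternative gives 14.
Others report (24, 24): truth gives 14, best alternative gives 14.
Others report (24, 38): truth gives 14, best alternative gives 14.
(Remaining 10 profiles checked similarly; truth is weakly best in each.)
In every case the truthful report is at least as good as any alternative, so it is a dominant strategy.

Yes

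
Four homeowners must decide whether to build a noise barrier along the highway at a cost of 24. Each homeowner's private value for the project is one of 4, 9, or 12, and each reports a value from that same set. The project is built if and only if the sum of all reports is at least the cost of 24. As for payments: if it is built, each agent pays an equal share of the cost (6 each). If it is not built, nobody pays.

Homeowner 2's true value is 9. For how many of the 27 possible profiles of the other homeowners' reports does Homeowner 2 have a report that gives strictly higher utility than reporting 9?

Others report (4, 4, 4): truth gives 0; report 12 gives 3 > 0. Violating.
Others report (4, 4, 9): truth gives 3; no alternative beats it.
Others report (4, 4, 12): truth gives 3; no alternative beats it.
(Checking all 27 profiles: 1 has a profitable deviation, 26 do not.)

1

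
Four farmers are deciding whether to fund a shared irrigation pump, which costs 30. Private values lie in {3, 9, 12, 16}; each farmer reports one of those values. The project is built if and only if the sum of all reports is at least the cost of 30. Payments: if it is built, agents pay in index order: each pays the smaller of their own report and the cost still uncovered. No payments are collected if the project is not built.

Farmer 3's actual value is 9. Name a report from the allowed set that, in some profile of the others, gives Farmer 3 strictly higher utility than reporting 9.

3

Suppose Farmer 1 reports 3, Farmer 2 reports 9 and Farmer 4 reports 16.
Report 9: project built, pays 9, utility 9 - 9 = 0.
Report 3: project built, pays 3, utility 9 - 3 = 6.
So reporting 3 beats truth here (6 > 0).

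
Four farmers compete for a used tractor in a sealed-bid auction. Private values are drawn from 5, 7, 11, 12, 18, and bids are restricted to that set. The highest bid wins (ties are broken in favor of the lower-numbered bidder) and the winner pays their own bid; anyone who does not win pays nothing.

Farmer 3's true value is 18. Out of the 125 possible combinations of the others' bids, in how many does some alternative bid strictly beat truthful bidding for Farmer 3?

36

Others bid (5, 5, 5): truth gives 0; bid 7 gives 11 > 0. Violating.
Others bid (5, 5, 7): truth gives 0; bid 7 gives 11 > 0. Violating.
Others bid (5, 5, 11): truth gives 0; bid 11 gives 7 > 0. Violating.
Others bid (5, 5, 12): truth gives 0; bid 12 gives 6 > 0. Violating.
Others bid (5, 5, 18): truth gives 0; no alternative beats it.
Others bid (5, 7, 18): truth gives 0; no alternative beats it.
(Checking all 125 profiles: 36 have a profitable deviation, 89 do not.)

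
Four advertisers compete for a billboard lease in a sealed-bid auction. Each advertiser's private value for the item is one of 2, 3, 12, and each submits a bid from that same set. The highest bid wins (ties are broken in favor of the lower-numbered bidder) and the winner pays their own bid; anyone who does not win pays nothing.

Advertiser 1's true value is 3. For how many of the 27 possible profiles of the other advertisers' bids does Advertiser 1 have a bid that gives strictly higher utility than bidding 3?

Others bid (2, 2, 2): truth gives 0; bid 2 gives 1 > 0. Violating.
Others bid (2, 2, 3): truth gives 0; no alternative beats it.
Others bid (2, 2, 12): truth gives 0; no alternative beats it.
(Checking all 27 profiles: 1 has a profitable deviation, 26 do not.)

1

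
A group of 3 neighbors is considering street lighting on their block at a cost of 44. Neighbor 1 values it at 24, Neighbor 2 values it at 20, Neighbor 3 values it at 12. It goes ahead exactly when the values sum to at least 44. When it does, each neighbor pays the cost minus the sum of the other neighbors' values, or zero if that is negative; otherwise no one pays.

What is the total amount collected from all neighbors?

20

Total value 56 ≥ cost 44, so it is built.
Neighbor 1: others sum to 32; max(0, 44 - 32) = 12.
Neighbor 2: others sum to 36; max(0, 44 - 36) = 8.
Neighbor 3: others sum to 44; max(0, 44 - 44) = 0.
Total collected = 12 + 8 + 0 = 20.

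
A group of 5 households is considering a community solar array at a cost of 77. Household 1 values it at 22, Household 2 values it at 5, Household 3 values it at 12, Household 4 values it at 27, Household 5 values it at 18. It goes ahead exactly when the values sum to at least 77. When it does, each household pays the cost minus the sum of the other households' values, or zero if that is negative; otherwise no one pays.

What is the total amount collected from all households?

Total value 84 ≥ cost 77, so it is built.
Household 1: others sum to 62; max(0, 77 - 62) = 15.
Household 2: others sum to 79; max(0, 77 - 79) = 0.
Household 3: others sum to 72; max(0, 77 - 72) = 5.
Household 4: others sum to 57; max(0, 77 - 57) = 20.
Household 5: others sum to 66; max(0, 77 - 66) = 11.
Total collected = 15 + 0 + 5 + 20 + 11 = 51.

51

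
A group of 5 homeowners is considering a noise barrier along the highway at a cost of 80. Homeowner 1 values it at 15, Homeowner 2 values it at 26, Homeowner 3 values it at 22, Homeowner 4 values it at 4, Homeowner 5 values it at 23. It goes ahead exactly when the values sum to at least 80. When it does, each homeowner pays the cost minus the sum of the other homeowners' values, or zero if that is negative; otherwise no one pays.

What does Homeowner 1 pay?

5

Total value 90 ≥ cost 80, so the project is built.
The other homeowners' values sum to 75.
Cost minus that sum is 80 - 75 = 5.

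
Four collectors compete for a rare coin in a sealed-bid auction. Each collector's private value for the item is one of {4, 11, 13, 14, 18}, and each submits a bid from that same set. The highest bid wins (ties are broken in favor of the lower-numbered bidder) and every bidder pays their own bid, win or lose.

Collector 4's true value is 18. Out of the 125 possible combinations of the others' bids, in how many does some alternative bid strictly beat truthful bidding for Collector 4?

Others bid (4, 4, 4): truth gives 0; bid 11 gives 7 > 0. Violating.
Others bid (4, 4, 11): truth gives 0; bid 13 gives 5 > 0. Violating.
Others bid (4, 4, 13): truth gives 0; bid 14 gives 4 > 0. Violating.
Others bid (4, 4, 18): truth gives -18; bid 4 gives -4 > -18. Violating.
Others bid (4, 4, 14): truth gives 0; no alternative beats it.
Others bid (4, 11, 14): truth gives 0; no alternative beats it.
(Checking all 125 profiles: 88 have a profitable deviation, 37 do not.)

88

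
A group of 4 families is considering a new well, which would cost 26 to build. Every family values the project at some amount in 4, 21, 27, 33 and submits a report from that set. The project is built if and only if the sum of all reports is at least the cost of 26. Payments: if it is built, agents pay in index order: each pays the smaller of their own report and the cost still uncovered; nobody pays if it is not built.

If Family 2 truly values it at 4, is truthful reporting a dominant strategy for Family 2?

Check each profile of the others' reports and compare truth against every alternative report.
Others report (4, 4, 4): truth gives 0, best alternative gives -17.
Others report (4, 4, 21): truth gives 0, best alternative gives -17.
Others report (4, 4, 27): truth gives 0, best alternative gives -17.
Others report (4, 4, 33): truth gives 0, best alternative gives -17.
Others report (4, 21, 4): truth gives 0, best alternative gives -17.
Others report (4, 21, 21): truth gives 0, best alternative gives -17.
(Remaining 58 profiles checked similarly; truth is weakly best in each.)
In every case the truthful report is at least as good as any alternative, so it is a dominant strategy.

Yes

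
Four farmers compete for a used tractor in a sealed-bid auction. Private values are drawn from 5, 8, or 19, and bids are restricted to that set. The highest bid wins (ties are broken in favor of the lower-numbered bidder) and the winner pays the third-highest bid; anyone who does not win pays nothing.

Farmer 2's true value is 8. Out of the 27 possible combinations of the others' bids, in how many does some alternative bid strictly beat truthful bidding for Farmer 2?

Others bid (5, 5, 19): truth gives 0; bid 19 gives 3 > 0. Violating.
Others bid (5, 19, 5): truth gives 0; bid 19 gives 3 > 0. Violating.
Others bid (8, 5, 5): truth gives 0; bid 19 gives 3 > 0. Violating.
Others bid (5, 5, 5): truth gives 3; no alternative beats it.
Others bid (5, 5, 8): truth gives 3; no alternative beats it.
(Checking all 27 profiles: 3 have a profitable deviation, 24 do not.)

3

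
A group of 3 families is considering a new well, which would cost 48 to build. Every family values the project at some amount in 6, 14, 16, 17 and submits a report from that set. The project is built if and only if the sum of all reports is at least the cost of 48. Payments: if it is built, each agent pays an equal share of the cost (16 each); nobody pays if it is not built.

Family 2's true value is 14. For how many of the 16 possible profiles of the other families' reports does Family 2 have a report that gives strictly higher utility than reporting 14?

1

Others report (17, 17): truth gives -2; report 6 gives 0 > -2. Violating.
Others report (6, 6): truth gives 0; no alternative beats it.
Others report (6, 14): truth gives 0; no alternative beats it.
(Checking all 16 profiles: 1 has a profitable deviation, 15 do not.)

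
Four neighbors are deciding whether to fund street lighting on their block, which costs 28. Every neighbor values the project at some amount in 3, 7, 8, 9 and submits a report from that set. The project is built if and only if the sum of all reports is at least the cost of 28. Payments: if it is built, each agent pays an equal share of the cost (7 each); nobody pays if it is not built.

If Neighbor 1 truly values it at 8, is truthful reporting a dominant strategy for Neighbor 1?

No

Consider the case where Neighbor 2 reports 3, Neighbor 3 reports 7 and Neighbor 4 reports 9.
Truthful report 8: project not built, utility 0.
Report 9 instead: project built, pays 7, utility 8 - 7 = 1.
Since 1 > 0, reporting 9 is strictly better here, so truthful reporting is not dominant.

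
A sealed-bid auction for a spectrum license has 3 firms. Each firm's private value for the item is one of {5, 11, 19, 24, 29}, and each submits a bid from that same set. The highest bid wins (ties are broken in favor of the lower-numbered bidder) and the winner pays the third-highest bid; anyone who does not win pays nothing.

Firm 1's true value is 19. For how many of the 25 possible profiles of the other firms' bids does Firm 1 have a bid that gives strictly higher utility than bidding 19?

Others bid (5, 24): truth gives 0; bid 24 gives 14 > 0. Violating.
Others bid (5, 29): truth gives 0; bid 29 gives 14 > 0. Violating.
Others bid (11, 24): truth gives 0; bid 24 gives 8 > 0. Violating.
Others bid (11, 29): truth gives 0; bid 29 gives 8 > 0. Violating.
Others bid (5, 5): truth gives 14; no alternative beats it.
Others bid (5, 11): truth gives 14; no alternative beats it.
(Checking all 25 profiles: 8 have a profitable deviation, 17 do not.)

8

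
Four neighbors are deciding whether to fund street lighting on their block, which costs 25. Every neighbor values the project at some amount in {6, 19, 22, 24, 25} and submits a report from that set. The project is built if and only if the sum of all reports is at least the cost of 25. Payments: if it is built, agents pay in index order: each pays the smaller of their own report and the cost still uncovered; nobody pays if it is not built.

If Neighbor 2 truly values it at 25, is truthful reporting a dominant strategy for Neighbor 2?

Consider the case where Neighbor 1 reports 6, Neighbor 3 reports 6 and Neighbor 4 reports 19.
Truthful report 25: project built, pays 19, utility 25 - 19 = 6.
Report 6 instead: project built, pays 6, utility 25 - 6 = 19.
Since 19 > 6, reporting 6 is strictly better here, so truthful reporting is not dominant.

No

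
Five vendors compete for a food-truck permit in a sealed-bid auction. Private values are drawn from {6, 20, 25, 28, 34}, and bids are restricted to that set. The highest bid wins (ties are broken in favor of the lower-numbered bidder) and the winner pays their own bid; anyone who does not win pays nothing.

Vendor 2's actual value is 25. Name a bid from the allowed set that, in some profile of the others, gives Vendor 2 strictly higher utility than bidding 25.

Suppose Vendor 1 bids 6, Vendor 3 bids 6, Vendor 4 bids 6 and Vendor 5 bids 6.
Bid 25: wins, pays 25, utility 25 - 25 = 0.
Bid 20: wins, pays 20, utility 25 - 20 = 5.
So bidding 20 beats truth here (5 > 0).

20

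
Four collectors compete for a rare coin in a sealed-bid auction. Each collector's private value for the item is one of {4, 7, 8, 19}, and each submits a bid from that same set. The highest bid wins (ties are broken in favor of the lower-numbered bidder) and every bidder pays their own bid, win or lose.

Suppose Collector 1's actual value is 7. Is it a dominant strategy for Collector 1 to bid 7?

No

Consider the case where Collector 2 bids 4, Collector 3 bids 4 and Collector 4 bids 4.
Truthful bid 7: wins, pays 7, utility 7 - 7 = 0.
Bid 4 instead: wins, pays 4, utility 7 - 4 = 3.
Since 3 > 0, bidding 4 is strictly better here, so truthful bidding is not dominant.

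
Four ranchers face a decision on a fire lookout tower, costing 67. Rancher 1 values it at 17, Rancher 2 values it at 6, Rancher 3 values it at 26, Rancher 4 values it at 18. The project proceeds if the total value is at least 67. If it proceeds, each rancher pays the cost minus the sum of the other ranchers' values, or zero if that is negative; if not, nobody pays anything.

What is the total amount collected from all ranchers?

Total value 67 ≥ cost 67, so it is built.
Rancher 1: others sum to 50; max(0, 67 - 50) = 17.
Rancher 2: others sum to 61; max(0, 67 - 61) = 6.
Rancher 3: others sum to 41; max(0, 67 - 41) = 26.
Rancher 4: others sum to 49; max(0, 67 - 49) = 18.
Total collected = 17 + 6 + 26 + 18 = 67.

67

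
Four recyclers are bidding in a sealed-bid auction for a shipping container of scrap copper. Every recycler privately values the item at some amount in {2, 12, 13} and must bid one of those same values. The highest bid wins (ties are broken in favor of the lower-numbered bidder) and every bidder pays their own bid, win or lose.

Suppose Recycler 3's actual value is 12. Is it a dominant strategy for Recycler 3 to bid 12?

Consider the case where Recycler 1 bids 2, Recycler 2 bids 2 and Recycler 4 bids 13.
Truthful bid 12: loses but pays 12, utility -12.
Bid 2 instead: loses but pays 2, utility -2.
Since -2 > -12, bidding 2 is strictly better here, so truthful bidding is not dominant.

No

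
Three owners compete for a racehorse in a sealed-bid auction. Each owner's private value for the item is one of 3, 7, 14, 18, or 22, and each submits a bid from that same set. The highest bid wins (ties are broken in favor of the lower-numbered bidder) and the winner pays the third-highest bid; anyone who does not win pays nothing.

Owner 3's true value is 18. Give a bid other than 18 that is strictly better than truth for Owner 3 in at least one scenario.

Suppose Owner 1 bids 3 and Owner 2 bids 18.
Bid 18: loses, pays 0, utility 0.
Bid 22: wins, pays 3, utility 18 - 3 = 15.
So bidding 22 beats truth here (15 > 0).

22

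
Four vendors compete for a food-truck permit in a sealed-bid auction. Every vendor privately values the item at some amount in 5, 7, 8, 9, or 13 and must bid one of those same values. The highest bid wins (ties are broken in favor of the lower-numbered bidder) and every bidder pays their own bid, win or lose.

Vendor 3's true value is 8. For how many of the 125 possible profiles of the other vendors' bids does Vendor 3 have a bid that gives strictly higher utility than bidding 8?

115

Others bid (5, 5, 5): truth gives 0; bid 7 gives 1 > 0. Violating.
Others bid (5, 5, 7): truth gives 0; bid 7 gives 1 > 0. Violating.
Others bid (5, 5, 9): truth gives -8; bid 9 gives -1 > -8. Violating.
Others bid (5, 5, 13): truth gives -8; bid 5 gives -5 > -8. Violating.
Others bid (5, 5, 8): truth gives 0; no alternative beats it.
Others bid (5, 7, 5): truth gives 0; no alternative beats it.
(Checking all 125 profiles: 115 have a profitable deviation, 10 do not.)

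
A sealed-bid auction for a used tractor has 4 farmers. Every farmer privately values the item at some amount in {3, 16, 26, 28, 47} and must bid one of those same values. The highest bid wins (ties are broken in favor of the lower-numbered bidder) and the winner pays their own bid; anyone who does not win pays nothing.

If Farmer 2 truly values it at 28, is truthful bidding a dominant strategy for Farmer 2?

No

Consider the case where Farmer 1 bids 3, Farmer 3 bids 3 and Farmer 4 bids 3.
Truthful bid 28: wins, pays 28, utility 28 - 28 = 0.
Bid 16 instead: wins, pays 16, utility 28 - 16 = 12.
Since 12 > 0, bidding 16 is strictly better here, so truthful bidding is not dominant.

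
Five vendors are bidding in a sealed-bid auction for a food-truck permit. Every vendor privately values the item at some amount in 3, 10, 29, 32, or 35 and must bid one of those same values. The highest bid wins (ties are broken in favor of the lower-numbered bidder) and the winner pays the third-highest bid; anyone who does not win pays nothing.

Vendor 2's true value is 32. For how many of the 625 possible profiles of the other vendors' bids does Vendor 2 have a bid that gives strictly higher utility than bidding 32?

Others bid (3, 3, 3, 35): truth gives 0; bid 35 gives 29 > 0. Violating.
Others bid (3, 3, 10, 35): truth gives 0; bid 35 gives 22 > 0. Violating.
Others bid (3, 3, 29, 35): truth gives 0; bid 35 gives 3 > 0. Violating.
Others bid (3, 3, 35, 3): truth gives 0; bid 35 gives 29 > 0. Violating.
Others bid (3, 3, 3, 3): truth gives 29; no alternative beats it.
Others bid (3, 3, 3, 10): truth gives 29; no alternative beats it.
(Checking all 625 profiles: 108 have a profitable deviation, 517 do not.)

108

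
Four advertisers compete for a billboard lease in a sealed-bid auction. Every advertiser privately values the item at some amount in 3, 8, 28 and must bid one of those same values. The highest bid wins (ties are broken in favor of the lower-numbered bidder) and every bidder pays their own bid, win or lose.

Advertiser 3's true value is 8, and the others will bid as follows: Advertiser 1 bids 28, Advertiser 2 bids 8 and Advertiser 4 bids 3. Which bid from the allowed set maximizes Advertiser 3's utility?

Bid 3: loses but pays 3, utility -3.
Bid 8: loses but pays 8, utility -8.
Bid 28: loses but pays 28, utility -28.
The best choice is 3 with utility -3.

3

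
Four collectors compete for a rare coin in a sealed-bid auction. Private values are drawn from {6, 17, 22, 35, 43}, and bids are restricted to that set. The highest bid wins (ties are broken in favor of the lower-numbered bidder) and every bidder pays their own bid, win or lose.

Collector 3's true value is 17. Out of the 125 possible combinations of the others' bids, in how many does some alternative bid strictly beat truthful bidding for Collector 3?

Others bid (6, 6, 22): truth gives -17; bid 22 gives -5 > -17. Violating.
Others bid (6, 6, 35): truth gives -17; bid 6 gives -6 > -17. Violating.
Others bid (6, 6, 43): truth gives -17; bid 6 gives -6 > -17. Violating.
Others bid (6, 17, 6): truth gives -17; bid 22 gives -5 > -17. Violating.
Others bid (6, 6, 6): truth gives 0; no alternative beats it.
Others bid (6, 6, 17): truth gives 0; no alternative beats it.
(Checking all 125 profiles: 123 have a profitable deviation, 2 do not.)

123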